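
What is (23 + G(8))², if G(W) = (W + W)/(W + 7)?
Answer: 130321/225 ≈ 579.20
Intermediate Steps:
G(W) = 2*W/(7 + W) (G(W) = (2*W)/(7 + W) = 2*W/(7 + W))
(23 + G(8))² = (23 + 2*8/(7 + 8))² = (23 + 2*8/15)² = (23 + 2*8*(1/15))² = (23 + 16/15)² = (361/15)² = 130321/225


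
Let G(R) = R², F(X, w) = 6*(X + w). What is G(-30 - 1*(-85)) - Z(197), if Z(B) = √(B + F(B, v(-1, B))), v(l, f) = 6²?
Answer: 3025 - √1595 ≈ 2985.1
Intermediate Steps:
v(l, f) = 36
F(X, w) = 6*X + 6*w
Z(B) = √(216 + 7*B) (Z(B) = √(B + (6*B + 6*36)) = √(B + (6*B + 216)) = √(B + (216 + 6*B)) = √(216 + 7*B))
G(-30 - 1*(-85)) - Z(197) = (-30 - 1*(-85))² - √(216 + 7*197) = (-30 + 85)² - √(216 + 1379) = 55² - √1595 = 3025 - √1595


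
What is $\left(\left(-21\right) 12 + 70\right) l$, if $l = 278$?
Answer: $-50596$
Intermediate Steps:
$\left(\left(-21\right) 12 + 70\right) l = \left(\left(-21\right) 12 + 70\right) 278 = \left(-252 + 70\right) 278 = \left(-182\right) 278 = -50596$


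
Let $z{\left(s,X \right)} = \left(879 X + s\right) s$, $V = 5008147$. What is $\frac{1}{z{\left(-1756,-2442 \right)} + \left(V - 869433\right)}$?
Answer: $\frac{1}{3776507858} \approx 2.6479 \cdot 10^{-10}$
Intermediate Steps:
$z{\left(s,X \right)} = s \left(s + 879 X\right)$ ($z{\left(s,X \right)} = \left(s + 879 X\right) s = s \left(s + 879 X\right)$)
$\frac{1}{z{\left(-1756,-2442 \right)} + \left(V - 869433\right)} = \frac{1}{- 1756 \left(-1756 + 879 \left(-2442\right)\right) + \left(5008147 - 869433\right)} = \frac{1}{- 1756 \left(-1756 - 2146518\right) + \left(5008147 - 869433\right)} = \frac{1}{\left(-1756\right) \left(-2148274\right) + 4138714} = \frac{1}{3772369144 + 4138714} = \frac{1}{3776507858}$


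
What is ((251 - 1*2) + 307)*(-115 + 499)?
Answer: 213504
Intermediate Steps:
((251 - 1*2) + 307)*(-115 + 499) = ((251 - 2) + 307)*384 = (249 + 307)*384 = 556*384 = 213504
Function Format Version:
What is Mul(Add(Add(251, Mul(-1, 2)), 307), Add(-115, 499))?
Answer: 213504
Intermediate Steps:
Mul(Add(Add(251, Mul(-1, 2)), 307), Add(-115, 499)) = Mul(Add(Add(251, -2), 307), 384) = Mul(Add(249, 307), 384) = Mul(556, 384) = 213504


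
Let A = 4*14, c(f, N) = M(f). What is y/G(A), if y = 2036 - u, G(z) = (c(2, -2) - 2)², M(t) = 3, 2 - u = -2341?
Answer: -307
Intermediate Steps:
u = 2343 (u = 2 - 1*(-2341) = 2 + 2341 = 2343)
c(f, N) = 3
A = 56
G(z) = 1 (G(z) = (3 - 2)² = 1² = 1)
y = -307 (y = 2036 - 1*2343 = 2036 - 2343 = -307)
y/G(A) = -307/1 = -307*1 = -307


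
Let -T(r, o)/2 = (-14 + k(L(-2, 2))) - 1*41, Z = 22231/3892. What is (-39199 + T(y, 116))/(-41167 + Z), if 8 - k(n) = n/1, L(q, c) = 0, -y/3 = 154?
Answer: 50732220/53399911 ≈ 0.95004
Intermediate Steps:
y = -462 (y = -3*154 = -462)
k(n) = 8 - n (k(n) = 8 - n/1 = 8 - n)
Z = 22231/3892 (Z = 22231*(1/3892) = 22231/3892 ≈ 5.7120)
T(r, o) = 94 (T(r, o) = -2*((-14 + (8 - 1*0)) - 1*41) = -2*((-14 + (8 + 0)) - 41) = -2*((-14 + 8) - 41) = -2*(-6 - 41) = -2*(-47) = 94)
(-39199 + T(y, 116))/(-41167 + Z) = (-39199 + 94)/(-41167 + 22231/3892) = -39105/(-160199733/3892) = -39105*(-3892/160199733) = 50732220/53399911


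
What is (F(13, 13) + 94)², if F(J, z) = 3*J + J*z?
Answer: 91204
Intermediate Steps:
(F(13, 13) + 94)² = (13*(3 + 13) + 94)² = (13*16 + 94)² = (208 + 94)² = 302² = 91204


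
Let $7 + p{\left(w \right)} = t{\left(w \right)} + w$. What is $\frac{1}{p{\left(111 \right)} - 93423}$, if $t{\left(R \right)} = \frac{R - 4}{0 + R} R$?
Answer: $- \frac{1}{93212} \approx -1.0728 \cdot 10^{-5}$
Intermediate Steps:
$t{\left(R \right)} = -4 + R$ ($t{\left(R \right)} = \frac{-4 + R}{R} R = -4 + R$)
$p{\left(w \right)} = -11 + 2 w$ ($p{\left(w \right)} = -7 + \left(\left(-4 + w\right) + w\right) = -7 + \left(-4 + 2 w\right) = -11 + 2 w$)
$\frac{1}{p{\left(111 \right)} - 93423} = \frac{1}{\left(-11 + 2 \cdot 111\right) - 93423} = \frac{1}{\left(-11 + 222\right) - 93423} = \frac{1}{211 - 93423} = \frac{1}{-93212} = - \frac{1}{93212}$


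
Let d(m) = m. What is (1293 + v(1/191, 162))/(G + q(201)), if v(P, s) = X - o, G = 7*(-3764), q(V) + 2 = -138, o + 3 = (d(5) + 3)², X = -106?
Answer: -563/13244 ≈ -0.042510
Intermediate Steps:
o = 61 (o = -3 + (5 + 3)² = -3 + 8² = -3 + 64 = 61)
q(V) = -140 (q(V) = -2 - 138 = -140)
G = -26348
v(P, s) = -167 (v(P, s) = -106 - 1*61 = -106 - 61 = -167)
(1293 + v(1/191, 162))/(G + q(201)) = (1293 - 167)/(-26348 - 140) = 1126/(-26488) = 1126*(-1/26488) = -563/13244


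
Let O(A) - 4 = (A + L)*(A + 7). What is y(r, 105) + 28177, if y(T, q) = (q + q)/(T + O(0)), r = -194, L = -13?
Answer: 7917527/281 ≈ 28176.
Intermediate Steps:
O(A) = 4 + (-13 + A)*(7 + A) (O(A) = 4 + (A - 13)*(A + 7) = 4 + (-13 + A)*(7 + A))
y(T, q) = 2*q/(-87 + T) (y(T, q) = (q + q)/(T + (-87 + 0² - 6*0)) = (2*q)/(T + (-87 + 0 + 0)) = (2*q)/(T - 87) = (2*q)/(-87 + T) = 2*q/(-87 + T))
y(r, 105) + 28177 = 2*105/(-87 - 194) + 28177 = 2*105/(-281) + 28177 = 2*105*(-1/281) + 28177 = -210/281 + 28177 = 7917527/281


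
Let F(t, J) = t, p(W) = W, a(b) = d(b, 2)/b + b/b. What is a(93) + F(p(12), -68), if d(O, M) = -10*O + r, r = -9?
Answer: 90/31 ≈ 2.9032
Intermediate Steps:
d(O, M) = -9 - 10*O (d(O, M) = -10*O - 9 = -9 - 10*O)
a(b) = 1 + (-9 - 10*b)/b (a(b) = (-9 - 10*b)/b + b/b = (-9 - 10*b)/b + 1 = 1 + (-9 - 10*b)/b)
a(93) + F(p(12), -68) = (-9 - 9/93) + 12 = (-9 - 9*1/93) + 12 = (-9 - 3/31) + 12 = -282/31 + 12 = 90/31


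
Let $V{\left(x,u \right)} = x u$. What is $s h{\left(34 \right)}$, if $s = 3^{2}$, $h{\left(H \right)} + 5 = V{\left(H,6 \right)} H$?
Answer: $62379$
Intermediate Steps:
$V{\left(x,u \right)} = u x$
$h{\left(H \right)} = -5 + 6 H^{2}$ ($h{\left(H \right)} = -5 + 6 H H = -5 + 6 H^{2}$)
$s = 9$
$s h{\left(34 \right)} = 9 \left(-5 + 6 \cdot 34^{2}\right) = 9 \left(-5 + 6 \cdot 1156\right) = 9 \left(-5 + 6936\right) = 9 \cdot 6931 = 62379$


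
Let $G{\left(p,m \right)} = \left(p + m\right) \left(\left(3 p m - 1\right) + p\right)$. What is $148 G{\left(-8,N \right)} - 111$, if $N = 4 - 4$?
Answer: $10545$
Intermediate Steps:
$N = 0$ ($N = 4 - 4 = 0$)
$G{\left(p,m \right)} = \left(m + p\right) \left(-1 + p + 3 m p\right)$ ($G{\left(p,m \right)} = \left(m + p\right) \left(\left(3 m p - 1\right) + p\right) = \left(m + p\right) \left(\left(-1 + 3 m p\right) + p\right) = \left(m + p\right) \left(-1 + p + 3 m p\right)$)
$148 G{\left(-8,N \right)} - 111 = 148 \left(\left(-8\right)^{2} - 0 - -8 + 0 \left(-8\right) + 3 \cdot 0 \left(-8\right)^{2} + 3 \left(-8\right) 0^{2}\right) - 111 = 148 \left(64 + 0 + 8 + 0 + 3 \cdot 0 \cdot 64 + 3 \left(-8\right) 0\right) - 111 = 148 \left(64 + 0 + 8 + 0 + 0 + 0\right) - 111 = 148 \cdot 72 - 111 = 10656 - 111 = 10545$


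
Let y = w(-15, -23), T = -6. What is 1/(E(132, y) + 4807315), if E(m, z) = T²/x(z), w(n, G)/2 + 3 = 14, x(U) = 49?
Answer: 49/235558471 ≈ 2.0802e-7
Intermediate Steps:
w(n, G) = 22 (w(n, G) = -6 + 2*14 = -6 + 28 = 22)
y = 22
E(m, z) = 36/49 (E(m, z) = (-6)²/49 = 36*(1/49) = 36/49)
1/(E(132, y) + 4807315) = 1/(36/49 + 4807315) = 1/(235558471/49) = 49/235558471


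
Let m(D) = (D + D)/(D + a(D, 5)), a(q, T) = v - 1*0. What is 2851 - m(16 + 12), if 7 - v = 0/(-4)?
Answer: 14247/5 ≈ 2849.4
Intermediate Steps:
v = 7 (v = 7 - 0/(-4) = 7 - 0*(-1)/4 = 7 - 1*0 = 7 + 0 = 7)
a(q, T) = 7 (a(q, T) = 7 - 1*0 = 7 + 0 = 7)
m(D) = 2*D/(7 + D) (m(D) = (D + D)/(D + 7) = (2*D)/(7 + D) = 2*D/(7 + D))
2851 - m(16 + 12) = 2851 - 2*(16 + 12)/(7 + (16 + 12)) = 2851 - 2*28/(7 + 28) = 2851 - 2*28/35 = 2851 - 1*8/5 = 2851 - 8/5 = 14247/5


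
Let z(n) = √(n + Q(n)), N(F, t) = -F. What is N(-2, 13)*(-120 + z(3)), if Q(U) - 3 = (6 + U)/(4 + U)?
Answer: -240 + 2*√357/7 ≈ -234.60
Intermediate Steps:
Q(U) = 3 + (6 + U)/(4 + U)
z(n) = √(n + 2*(9 + 2*n)/(4 + n))
N(-2, 13)*(-120 + z(3)) = (-1*(-2))*(-120 + √((18 + 3² + 8*3)/(4 + 3))) = 2*(-120 + √((18 + 9 + 24)/7)) = 2*(-120 + √((⅐)*51)) = 2*(-120 + √(51/7)) = 2*(-120 + √357/7) = -240 + 2*√357/7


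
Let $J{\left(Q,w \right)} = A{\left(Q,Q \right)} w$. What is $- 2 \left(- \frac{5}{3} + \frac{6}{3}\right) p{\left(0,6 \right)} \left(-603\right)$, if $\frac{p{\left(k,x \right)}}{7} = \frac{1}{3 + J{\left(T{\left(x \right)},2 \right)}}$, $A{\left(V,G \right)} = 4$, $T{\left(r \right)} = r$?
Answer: $\frac{2814}{11} \approx 255.82$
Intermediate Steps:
$J{\left(Q,w \right)} = 4 w$
$p{\left(k,x \right)} = \frac{7}{11}$ ($p{\left(k,x \right)} = \frac{7}{3 + 4 \cdot 2} = \frac{7}{3 + 8} = \frac{7}{11}$)
$- 2 \left(- \frac{5}{3} + \frac{6}{3}\right) p{\left(0,6 \right)} \left(-603\right) = - 2 \left(- \frac{5}{3} + \frac{6}{3}\right) \frac{7}{11} \left(-603\right) = - 2 \left(\left(-5\right) \frac{1}{3} + 6 \cdot \frac{1}{3}\right) \frac{7}{11} \left(-603\right) = - 2 \left(- \frac{5}{3} + 2\right) \frac{7}{11} \left(-603\right) = \left(-2\right) \frac{1}{3} \cdot \frac{7}{11} \left(-603\right) = \left(- \frac{2}{3}\right) \frac{7}{11} \left(-603\right) = \left(- \frac{14}{33}\right) \left(-603\right) = \frac{2814}{11}$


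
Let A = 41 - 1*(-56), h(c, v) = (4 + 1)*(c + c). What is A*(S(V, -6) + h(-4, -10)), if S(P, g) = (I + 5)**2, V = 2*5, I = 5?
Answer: 5820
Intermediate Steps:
V = 10
h(c, v) = 10*c (h(c, v) = 5*(2*c) = 10*c)
S(P, g) = 100 (S(P, g) = (5 + 5)**2 = 10**2 = 100)
A = 97 (A = 41 + 56 = 97)
A*(S(V, -6) + h(-4, -10)) = 97*(100 + 10*(-4)) = 97*(100 - 40) = 97*60 = 5820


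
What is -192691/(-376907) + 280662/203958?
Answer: 24180723902/12812199651 ≈ 1.8873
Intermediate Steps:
-192691/(-376907) + 280662/203958 = -192691*(-1/376907) + 280662*(1/203958) = 192691/376907 + 46777/33993 = 24180723902/12812199651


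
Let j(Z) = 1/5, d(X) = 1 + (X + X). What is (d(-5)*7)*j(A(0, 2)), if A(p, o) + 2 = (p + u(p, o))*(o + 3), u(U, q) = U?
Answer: -63/5 ≈ -12.600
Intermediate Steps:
d(X) = 1 + 2*X
A(p, o) = -2 + 2*p*(3 + o) (A(p, o) = -2 + (p + p)*(o + 3) = -2 + (2*p)*(3 + o) = -2 + 2*p*(3 + o))
j(Z) = 1/5
(d(-5)*7)*j(A(0, 2)) = ((1 + 2*(-5))*7)*(1/5) = ((1 - 10)*7)*(1/5) = -9*7*(1/5) = -63*1/5 = -63/5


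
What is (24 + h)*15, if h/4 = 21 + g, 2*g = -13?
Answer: 1230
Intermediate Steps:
g = -13/2 (g = (½)*(-13) = -13/2 ≈ -6.5000)
h = 58 (h = 4*(21 - 13/2) = 4*(29/2) = 58)
(24 + h)*15 = (24 + 58)*15 = 82*15 = 1230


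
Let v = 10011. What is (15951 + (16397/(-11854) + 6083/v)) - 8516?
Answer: 882222336905/118670394 ≈ 7434.2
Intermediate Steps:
(15951 + (16397/(-11854) + 6083/v)) - 8516 = (15951 + (16397/(-11854) + 6083/10011)) - 8516 = (15951 + (16397*(-1/11854) + 6083*(1/10011))) - 8516 = (15951 + (-16397/11854 + 6083/10011)) - 8516 = (15951 - 92042485/118670394) - 8516 = 1892819412209/118670394 - 8516 = 882222336905/118670394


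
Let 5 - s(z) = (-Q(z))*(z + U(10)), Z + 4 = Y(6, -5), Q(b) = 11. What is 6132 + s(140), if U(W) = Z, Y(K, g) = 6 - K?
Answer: 7633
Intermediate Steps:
Z = -4 (Z = -4 + (6 - 1*6) = -4 + (6 - 6) = -4 + 0 = -4)
U(W) = -4
s(z) = -39 + 11*z (s(z) = 5 - (-1*11)*(z - 4) = 5 - (-11)*(-4 + z) = 5 - (44 - 11*z) = 5 + (-44 + 11*z) = -39 + 11*z)
6132 + s(140) = 6132 + (-39 + 11*140) = 6132 + (-39 + 1540) = 6132 + 1501 = 7633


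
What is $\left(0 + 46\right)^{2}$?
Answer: $2116$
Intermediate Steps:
$\left(0 + 46\right)^{2} = 46^{2} = 2116$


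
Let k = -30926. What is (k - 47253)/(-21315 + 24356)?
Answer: -78179/3041 ≈ -25.708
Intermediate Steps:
(k - 47253)/(-21315 + 24356) = (-30926 - 47253)/(-21315 + 24356) = -78179/3041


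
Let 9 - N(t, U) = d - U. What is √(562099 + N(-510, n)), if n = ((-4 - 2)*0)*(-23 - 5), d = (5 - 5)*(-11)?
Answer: 2*√140527 ≈ 749.74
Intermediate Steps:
d = 0 (d = 0*(-11) = 0)
n = 0 (n = -6*0*(-28) = 0*(-28) = 0)
N(t, U) = 9 + U (N(t, U) = 9 - (0 - U) = 9 - (-1)*U = 9 + U)
√(562099 + N(-510, n)) = √(562099 + (9 + 0)) = √(562099 + 9) = √562108 = 2*√140527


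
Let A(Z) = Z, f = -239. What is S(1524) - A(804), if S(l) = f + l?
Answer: 481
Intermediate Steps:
S(l) = -239 + l
S(1524) - A(804) = (-239 + 1524) - 1*804 = 1285 - 804 = 481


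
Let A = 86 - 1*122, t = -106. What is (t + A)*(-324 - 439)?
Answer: 108346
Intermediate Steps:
A = -36 (A = 86 - 122 = -36)
(t + A)*(-324 - 439) = (-106 - 36)*(-324 - 439) = -142*(-763) = 108346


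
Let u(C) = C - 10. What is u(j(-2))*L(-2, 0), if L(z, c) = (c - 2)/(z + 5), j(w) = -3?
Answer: 26/3 ≈ 8.6667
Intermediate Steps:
L(z, c) = (-2 + c)/(5 + z)
u(C) = -10 + C
u(j(-2))*L(-2, 0) = (-10 - 3)*((-2 + 0)/(5 - 2)) = -13*(-2)/3 = -13*(-⅔) = 26/3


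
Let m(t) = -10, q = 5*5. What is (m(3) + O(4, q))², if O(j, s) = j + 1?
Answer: 25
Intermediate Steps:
q = 25
O(j, s) = 1 + j
(m(3) + O(4, q))² = (-10 + (1 + 4))² = (-10 + 5)² = (-5)² = 25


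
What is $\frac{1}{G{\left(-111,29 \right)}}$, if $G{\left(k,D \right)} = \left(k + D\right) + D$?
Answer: $- \frac{1}{53} \approx -0.018868$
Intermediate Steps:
$G{\left(k,D \right)} = k + 2 D$ ($G{\left(k,D \right)} = \left(D + k\right) + D = k + 2 D$)
$\frac{1}{G{\left(-111,29 \right)}} = \frac{1}{-111 + 2 \cdot 29} = \frac{1}{-111 + 58} = \frac{1}{-53} = - \frac{1}{53}$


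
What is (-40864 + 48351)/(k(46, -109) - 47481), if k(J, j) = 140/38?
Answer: -142253/902069 ≈ -0.15770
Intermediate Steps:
k(J, j) = 70/19 (k(J, j) = 140*(1/38) = 70/19)
(-40864 + 48351)/(k(46, -109) - 47481) = (-40864 + 48351)/(70/19 - 47481) = 7487/(-902069/19) = 7487*(-19/902069) = -142253/902069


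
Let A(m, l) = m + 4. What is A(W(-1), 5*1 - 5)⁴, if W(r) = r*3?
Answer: 1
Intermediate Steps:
W(r) = 3*r
A(m, l) = 4 + m
A(W(-1), 5*1 - 5)⁴ = (4 + 3*(-1))⁴ = (4 - 3)⁴ = 1⁴ = 1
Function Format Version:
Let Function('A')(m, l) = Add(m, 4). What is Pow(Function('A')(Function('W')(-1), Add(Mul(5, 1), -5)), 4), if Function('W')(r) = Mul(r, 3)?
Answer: 1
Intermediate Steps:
Function('W')(r) = Mul(3, r)
Function('A')(m, l) = Add(4, m)
Pow(Function('A')(Function('W')(-1), Add(Mul(5, 1), -5)), 4) = Pow(Add(4, Mul(3, -1)), 4) = Pow(Add(4, -3), 4) = Pow(1, 4) = 1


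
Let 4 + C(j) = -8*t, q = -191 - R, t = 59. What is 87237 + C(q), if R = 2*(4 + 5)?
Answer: 86761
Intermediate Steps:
R = 18 (R = 2*9 = 18)
q = -209 (q = -191 - 1*18 = -191 - 18 = -209)
C(j) = -476 (C(j) = -4 - 8*59 = -4 - 472 = -476)
87237 + C(q) = 87237 - 476 = 86761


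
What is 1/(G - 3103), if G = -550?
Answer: -1/3653 ≈ -0.00027375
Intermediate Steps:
1/(G - 3103) = 1/(-550 - 3103) = 1/(-3653) = -1/3653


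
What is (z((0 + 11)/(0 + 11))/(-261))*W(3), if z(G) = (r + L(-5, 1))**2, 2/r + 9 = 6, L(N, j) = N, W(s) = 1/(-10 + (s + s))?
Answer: 289/9396 ≈ 0.030758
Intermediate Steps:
W(s) = 1/(-10 + 2*s)
r = -2/3 (r = 2/(-9 + 6) = 2/(-3) = 2*(-1/3) = -2/3 ≈ -0.66667)
z(G) = 289/9 (z(G) = (-2/3 - 5)**2 = (-17/3)**2 = 289/9)
(z((0 + 11)/(0 + 11))/(-261))*W(3) = ((289/9)/(-261))*(1/(2*(-5 + 3))) = ((289/9)*(-1/261))*((1/2)/(-2)) = -289*(-1)/(4698*2) = -289/2349*(-1/4) = 289/9396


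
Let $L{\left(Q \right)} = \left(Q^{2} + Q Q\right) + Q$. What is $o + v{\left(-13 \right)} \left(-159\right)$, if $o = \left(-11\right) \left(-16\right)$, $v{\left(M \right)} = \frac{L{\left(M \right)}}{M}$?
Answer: $4151$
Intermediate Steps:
$L{\left(Q \right)} = Q + 2 Q^{2}$ ($L{\left(Q \right)} = \left(Q^{2} + Q^{2}\right) + Q = 2 Q^{2} + Q = Q + 2 Q^{2}$)
$v{\left(M \right)} = 1 + 2 M$ ($v{\left(M \right)} = \frac{M \left(1 + 2 M\right)}{M} = 1 + 2 M$)
$o = 176$
$o + v{\left(-13 \right)} \left(-159\right) = 176 + \left(1 + 2 \left(-13\right)\right) \left(-159\right) = 176 + \left(1 - 26\right) \left(-159\right) = 176 - -3975 = 176 + 3975 = 4151$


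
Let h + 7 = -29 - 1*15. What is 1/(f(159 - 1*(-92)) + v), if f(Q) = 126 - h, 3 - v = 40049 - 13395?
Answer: -1/26474 ≈ -3.7773e-5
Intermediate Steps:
h = -51 (h = -7 + (-29 - 1*15) = -7 + (-29 - 15) = -7 - 44 = -51)
v = -26651 (v = 3 - (40049 - 13395) = 3 - 1*26654 = 3 - 26654 = -26651)
f(Q) = 177 (f(Q) = 126 - 1*(-51) = 126 + 51 = 177)
1/(f(159 - 1*(-92)) + v) = 1/(177 - 26651) = 1/(-26474) = -1/26474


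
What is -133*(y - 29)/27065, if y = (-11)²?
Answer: -12236/27065 ≈ -0.45210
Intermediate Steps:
y = 121
-133*(y - 29)/27065 = -133*(121 - 29)/27065 = -133*92*(1/27065) = -1*12236*(1/27065) = -12236*1/27065 = -12236/27065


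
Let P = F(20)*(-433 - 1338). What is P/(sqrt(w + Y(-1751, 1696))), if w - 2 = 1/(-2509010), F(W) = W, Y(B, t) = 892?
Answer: -35420*sqrt(5627847272500390)/2243054939 ≈ -1184.6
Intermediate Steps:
w = 5018019/2509010 (w = 2 + 1/(-2509010) = 2 - 1/2509010 = 5018019/2509010 ≈ 2.0000)
P = -35420 (P = 20*(-433 - 1338) = 20*(-1771) = -35420)
P/(sqrt(w + Y(-1751, 1696))) = -35420/sqrt(5018019/2509010 + 892) = -35420*sqrt(5627847272500390)/2243054939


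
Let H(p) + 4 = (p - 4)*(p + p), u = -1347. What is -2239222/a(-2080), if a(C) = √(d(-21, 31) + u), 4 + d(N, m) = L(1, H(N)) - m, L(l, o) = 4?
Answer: 1119611*I*√1378/689 ≈ 60322.0*I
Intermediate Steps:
H(p) = -4 + 2*p*(-4 + p) (H(p) = -4 + (p - 4)*(p + p) = -4 + (-4 + p)*(2*p) = -4 + 2*p*(-4 + p))
d(N, m) = -m (d(N, m) = -4 + (4 - m) = -m)
a(C) = I*√1378 (a(C) = √(-1*31 - 1347) = √(-31 - 1347) = √(-1378) = I*√1378)
-2239222/a(-2080) = -2239222*(-I*√1378/1378) = -(-1119611)*I*√1378/689 = 1119611*I*√1378/689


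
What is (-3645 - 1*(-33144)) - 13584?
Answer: 15915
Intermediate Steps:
(-3645 - 1*(-33144)) - 13584 = (-3645 + 33144) - 13584 = 29499 - 13584 = 15915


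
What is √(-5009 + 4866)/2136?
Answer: I*√143/2136 ≈ 0.0055984*I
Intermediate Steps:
√(-5009 + 4866)/2136 = √(-143)*(1/2136) = (I*√143)*(1/2136) = I*√143/2136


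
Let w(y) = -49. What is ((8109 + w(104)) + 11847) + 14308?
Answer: 34215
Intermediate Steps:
((8109 + w(104)) + 11847) + 14308 = ((8109 - 49) + 11847) + 14308 = (8060 + 11847) + 14308 = 19907 + 14308 = 34215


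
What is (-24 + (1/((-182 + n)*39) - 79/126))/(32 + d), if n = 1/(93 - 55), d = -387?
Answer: 92981927/1340334450 ≈ 0.069372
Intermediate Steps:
n = 1/38 ≈ 0.026316
(-24 + (1/((-182 + n)*39) - 79/126))/(32 + d) = (-24 + (1/((-182 + 1/38)*39) - 79/126))/(32 - 387) = (-24 + ((1/39)/(-6915/38) - 79*1/126))/(-355) = (-24 + (-38/6915*1/39 - 79/126))*(-1/355) = (-24 + (-38/269685 - 79/126))*(-1/355) = (-24 - 2367767/3775590)*(-1/355) = -92981927/3775590*(-1/355) = 92981927/1340334450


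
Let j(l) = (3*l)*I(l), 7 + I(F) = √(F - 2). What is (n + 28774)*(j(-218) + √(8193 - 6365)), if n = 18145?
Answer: 214795182 + 93838*√457 - 61370052*I*√55 ≈ 2.168e+8 - 4.5513e+8*I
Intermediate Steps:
I(F) = -7 + √(-2 + F) (I(F) = -7 + √(F - 2) = -7 + √(-2 + F))
j(l) = 3*l*(-7 + √(-2 + l)) (j(l) = (3*l)*(-7 + √(-2 + l)) = 3*l*(-7 + √(-2 + l)))
(n + 28774)*(j(-218) + √(8193 - 6365)) = (18145 + 28774)*(3*(-218)*(-7 + √(-2 - 218)) + √(8193 - 6365)) = 46919*(3*(-218)*(-7 + √(-220)) + √1828) = 46919*(3*(-218)*(-7 + 2*I*√55) + 2*√457) = 46919*((4578 - 1308*I*√55) + 2*√457) = 46919*(4578 + 2*√457 - 1308*I*√55) = 214795182 + 93838*√457 - 61370052*I*√55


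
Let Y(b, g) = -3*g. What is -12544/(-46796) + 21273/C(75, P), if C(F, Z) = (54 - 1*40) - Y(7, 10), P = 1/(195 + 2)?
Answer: 249010811/514756 ≈ 483.75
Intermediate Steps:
P = 1/197 ≈ 0.0050761
C(F, Z) = 44 (C(F, Z) = (54 - 1*40) - (-3)*10 = (54 - 40) - 1*(-30) = 14 + 30 = 44)
-12544/(-46796) + 21273/C(75, P) = -12544/(-46796) + 21273/44 = -12544*(-1/46796) + 21273*(1/44) = 3136/11699 + 21273/44 = 249010811/514756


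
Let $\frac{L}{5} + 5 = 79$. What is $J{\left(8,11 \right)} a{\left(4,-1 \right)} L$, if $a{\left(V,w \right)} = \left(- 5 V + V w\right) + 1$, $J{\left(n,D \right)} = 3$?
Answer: $-25530$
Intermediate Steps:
$L = 370$ ($L = -25 + 5 \cdot 79 = -25 + 395 = 370$)
$a{\left(V,w \right)} = 1 - 5 V + V w$
$J{\left(8,11 \right)} a{\left(4,-1 \right)} L = 3 \left(1 - 20 + 4 \left(-1\right)\right) 370 = 3 \left(1 - 20 - 4\right) 370 = 3 \left(-23\right) 370 = \left(-69\right) 370 = -25530$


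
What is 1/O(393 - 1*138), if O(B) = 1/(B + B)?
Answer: 510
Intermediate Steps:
O(B) = 1/(2*B)
1/O(393 - 1*138) = 1/(1/(2*(393 - 1*138))) = 1/(1/(2*(393 - 138))) = 1/((½)/255) = 1/((½)*(1/255)) = 1/(1/510) = 510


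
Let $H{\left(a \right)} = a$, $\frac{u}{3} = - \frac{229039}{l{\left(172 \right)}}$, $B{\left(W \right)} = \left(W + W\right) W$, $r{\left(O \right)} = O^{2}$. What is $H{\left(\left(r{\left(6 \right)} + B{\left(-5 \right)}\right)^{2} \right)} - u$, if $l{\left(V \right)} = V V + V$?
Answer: $\frac{220762493}{29756} \approx 7419.1$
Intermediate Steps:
$l{\left(V \right)} = V + V^{2}$ ($l{\left(V \right)} = V^{2} + V = V + V^{2}$)
$B{\left(W \right)} = 2 W^{2}$ ($B{\left(W \right)} = 2 W W = 2 W^{2}$)
$u = - \frac{687117}{29756}$ ($u = 3 \left(- \frac{229039}{172 \left(1 + 172\right)}\right) = 3 \left(- \frac{229039}{172 \cdot 173}\right) = 3 \left(- \frac{229039}{29756}\right) = - \frac{687117}{29756} \approx -23.092$)
$H{\left(\left(r{\left(6 \right)} + B{\left(-5 \right)}\right)^{2} \right)} - u = \left(6^{2} + 2 \left(-5\right)^{2}\right)^{2} - - \frac{687117}{29756} = \left(36 + 2 \cdot 25\right)^{2} + \frac{687117}{29756} = \left(36 + 50\right)^{2} + \frac{687117}{29756} = 86^{2} + \frac{687117}{29756} = 7396 + \frac{687117}{29756} = \frac{220762493}{29756}$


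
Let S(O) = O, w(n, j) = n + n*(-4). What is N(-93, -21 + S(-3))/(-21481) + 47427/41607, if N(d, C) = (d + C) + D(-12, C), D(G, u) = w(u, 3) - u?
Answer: 339884378/297919989 ≈ 1.1409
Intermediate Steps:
w(n, j) = -3*n (w(n, j) = n - 4*n = -3*n)
D(G, u) = -4*u (D(G, u) = -3*u - u = -4*u)
N(d, C) = d - 3*C (N(d, C) = (d + C) - 4*C = (C + d) - 4*C = d - 3*C)
N(-93, -21 + S(-3))/(-21481) + 47427/41607 = (-93 - 3*(-21 - 3))/(-21481) + 47427/41607 = (-93 - 3*(-24))*(-1/21481) + 47427*(1/41607) = (-93 + 72)*(-1/21481) + 15809/13869 = -21*(-1/21481) + 15809/13869 = 21/21481 + 15809/13869 = 339884378/297919989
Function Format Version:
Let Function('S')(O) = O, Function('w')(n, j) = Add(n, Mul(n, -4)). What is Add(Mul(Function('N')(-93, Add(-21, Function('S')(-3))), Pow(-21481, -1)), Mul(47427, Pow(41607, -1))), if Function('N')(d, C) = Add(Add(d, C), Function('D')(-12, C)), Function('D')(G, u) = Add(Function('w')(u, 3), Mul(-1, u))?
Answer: Rational(339884378, 297919989) ≈ 1.1409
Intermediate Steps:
Function('w')(n, j) = Mul(-3, n) (Function('w')(n, j) = Add(n, Mul(-4, n)) = Mul(-3, n))
Function('D')(G, u) = Mul(-4, u) (Function('D')(G, u) = Add(Mul(-3, u), Mul(-1, u)) = Mul(-4, u))
Function('N')(d, C) = Add(d, Mul(-3, C)) (Function('N')(d, C) = Add(Add(d, C), Mul(-4, C)) = Add(Add(C, d), Mul(-4, C)) = Add(d, Mul(-3, C)))
Add(Mul(Function('N')(-93, Add(-21, Function('S')(-3))), Pow(-21481, -1)), Mul(47427, Pow(41607, -1))) = Add(Mul(Add(-93, Mul(-3, Add(-21, -3))), Pow(-21481, -1)), Mul(47427, Pow(41607, -1))) = Add(Mul(Add(-93, Mul(-3, -24)), Rational(-1, 21481)), Mul(47427, Rational(1, 41607))) = Add(Mul(Add(-93, 72), Rational(-1, 21481)), Rational(15809, 13869)) = Add(Mul(-21, Rational(-1, 21481)), Rational(15809, 13869)) = Add(Rational(21, 21481), Rational(15809, 13869)) = Rational(339884378, 297919989)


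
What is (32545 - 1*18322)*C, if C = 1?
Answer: 14223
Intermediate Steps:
(32545 - 1*18322)*C = (32545 - 1*18322)*1 = (32545 - 18322)*1 = 14223*1 = 14223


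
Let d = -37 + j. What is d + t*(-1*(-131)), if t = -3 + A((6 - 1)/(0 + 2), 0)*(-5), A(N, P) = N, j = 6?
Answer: -4123/2 ≈ -2061.5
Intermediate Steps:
t = -31/2 (t = -3 + ((6 - 1)/(0 + 2))*(-5) = -3 + (5/2)*(-5) = -3 - 25/2 = -31/2 ≈ -15.500)
d = -31 (d = -37 + 6 = -31)
d + t*(-1*(-131)) = -31 - (-31)*(-131)/2 = -31 - 31/2*131 = -31 - 4061/2 = -4123/2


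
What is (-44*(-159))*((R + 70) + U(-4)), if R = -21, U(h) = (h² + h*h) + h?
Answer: 538692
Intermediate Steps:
U(h) = h + 2*h² (U(h) = (h² + h²) + h = 2*h² + h = h + 2*h²)
(-44*(-159))*((R + 70) + U(-4)) = (-44*(-159))*((-21 + 70) - 4*(1 + 2*(-4))) = 6996*(49 - 4*(1 - 8)) = 6996*(49 - 4*(-7)) = 6996*(49 + 28) = 6996*77 = 538692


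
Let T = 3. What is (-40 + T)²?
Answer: 1369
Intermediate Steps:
(-40 + T)² = (-40 + 3)² = (-37)² = 1369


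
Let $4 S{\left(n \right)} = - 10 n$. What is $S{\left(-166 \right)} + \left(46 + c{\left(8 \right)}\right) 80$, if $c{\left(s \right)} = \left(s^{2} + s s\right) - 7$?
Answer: $13775$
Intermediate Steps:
$c{\left(s \right)} = -7 + 2 s^{2}$ ($c{\left(s \right)} = \left(s^{2} + s^{2}\right) - 7 = 2 s^{2} - 7 = -7 + 2 s^{2}$)
$S{\left(n \right)} = - \frac{5 n}{2}$ ($S{\left(n \right)} = \frac{\left(-10\right) n}{4} = - \frac{5 n}{2}$)
$S{\left(-166 \right)} + \left(46 + c{\left(8 \right)}\right) 80 = \left(- \frac{5}{2}\right) \left(-166\right) + \left(46 - \left(7 - 2 \cdot 8^{2}\right)\right) 80 = 415 + \left(46 + \left(-7 + 2 \cdot 64\right)\right) 80 = 415 + \left(46 + \left(-7 + 128\right)\right) 80 = 415 + \left(46 + 121\right) 80 = 415 + 167 \cdot 80 = 415 + 13360 = 13775$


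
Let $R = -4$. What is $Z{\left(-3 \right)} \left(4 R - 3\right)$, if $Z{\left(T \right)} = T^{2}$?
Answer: $-171$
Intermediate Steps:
$Z{\left(-3 \right)} \left(4 R - 3\right) = \left(-3\right)^{2} \left(4 \left(-4\right) - 3\right) = 9 \left(-16 - 3\right) = 9 \left(-19\right) = -171$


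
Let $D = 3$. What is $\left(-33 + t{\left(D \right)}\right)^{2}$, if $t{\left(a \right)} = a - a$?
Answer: $1089$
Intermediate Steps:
$t{\left(a \right)} = 0$
$\left(-33 + t{\left(D \right)}\right)^{2} = \left(-33 + 0\right)^{2} = \left(-33\right)^{2} = 1089$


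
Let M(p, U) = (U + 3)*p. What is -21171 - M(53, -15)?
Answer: -20535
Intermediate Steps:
M(p, U) = p*(3 + U) (M(p, U) = (3 + U)*p = p*(3 + U))
-21171 - M(53, -15) = -21171 - 53*(3 - 15) = -21171 - 53*(-12) = -21171 - 1*(-636) = -21171 + 636 = -20535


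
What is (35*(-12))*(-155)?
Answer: 65100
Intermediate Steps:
(35*(-12))*(-155) = -420*(-155) = 65100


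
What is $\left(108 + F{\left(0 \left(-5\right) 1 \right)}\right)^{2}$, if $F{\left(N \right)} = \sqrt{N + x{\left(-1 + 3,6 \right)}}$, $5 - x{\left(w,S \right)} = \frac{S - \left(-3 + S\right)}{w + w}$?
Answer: $\frac{\left(216 + \sqrt{17}\right)^{2}}{4} \approx 12114.0$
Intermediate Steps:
$x{\left(w,S \right)} = 5 - \frac{3}{2 w}$ ($x{\left(w,S \right)} = 5 - \frac{S - \left(-3 + S\right)}{w + w} = 5 - \frac{3}{2 w}$)
$F{\left(N \right)} = \sqrt{\frac{17}{4} + N}$ ($F{\left(N \right)} = \sqrt{N + \left(5 - \frac{3}{2 \left(-1 + 3\right)}\right)} = \sqrt{N + \left(5 - \frac{3}{2 \cdot 2}\right)} = \sqrt{N + \left(5 - \frac{3}{4}\right)} = \sqrt{N + \frac{17}{4}} = \sqrt{\frac{17}{4} + N}$)
$\left(108 + F{\left(0 \left(-5\right) 1 \right)}\right)^{2} = \left(108 + \frac{\sqrt{17 + 4 \cdot 0 \left(-5\right) 1}}{2}\right)^{2} = \left(108 + \frac{\sqrt{17 + 4 \cdot 0 \cdot 1}}{2}\right)^{2} = \left(108 + \frac{\sqrt{17 + 4 \cdot 0}}{2}\right)^{2} = \left(108 + \frac{\sqrt{17 + 0}}{2}\right)^{2} = \left(108 + \frac{\sqrt{17}}{2}\right)^{2}$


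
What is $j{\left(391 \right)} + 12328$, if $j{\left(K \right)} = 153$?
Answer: $12481$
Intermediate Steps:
$j{\left(391 \right)} + 12328 = 153 + 12328 = 12481$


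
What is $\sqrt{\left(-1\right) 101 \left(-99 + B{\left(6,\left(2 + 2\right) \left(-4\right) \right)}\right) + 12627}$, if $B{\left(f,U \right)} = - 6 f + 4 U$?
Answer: $\sqrt{32726} \approx 180.9$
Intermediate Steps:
$\sqrt{\left(-1\right) 101 \left(-99 + B{\left(6,\left(2 + 2\right) \left(-4\right) \right)}\right) + 12627} = \sqrt{\left(-1\right) 101 \left(-99 + \left(\left(-6\right) 6 + 4 \left(2 + 2\right) \left(-4\right)\right)\right) + 12627} = \sqrt{- 101 \left(-99 + \left(-36 + 4 \cdot 4 \left(-4\right)\right)\right) + 12627} = \sqrt{- 101 \left(-99 + \left(-36 + 4 \left(-16\right)\right)\right) + 12627} = \sqrt{- 101 \left(-99 - 100\right) + 12627} = \sqrt{\left(-101\right) \left(-199\right) + 12627} = \sqrt{20099 + 12627} = \sqrt{32726}$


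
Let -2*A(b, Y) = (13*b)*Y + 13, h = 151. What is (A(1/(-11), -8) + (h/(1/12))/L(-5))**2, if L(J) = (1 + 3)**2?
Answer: 20151121/1936 ≈ 10409.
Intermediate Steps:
L(J) = 16 (L(J) = 4**2 = 16)
A(b, Y) = -13/2 - 13*Y*b/2 (A(b, Y) = -((13*b)*Y + 13)/2 = -(13*Y*b + 13)/2 = -(13 + 13*Y*b)/2 = -13/2 - 13*Y*b/2)
(A(1/(-11), -8) + (h/(1/12))/L(-5))**2 = ((-13/2 - 13/2*(-8)/(-11)) + (151/(1/12))/16)**2 = ((-13/2 - 13/2*(-8)*(-1/11)) + (151/(1/12))*(1/16))**2 = ((-13/2 - 52/11) + (151*12)*(1/16))**2 = (-247/22 + 1812*(1/16))**2 = (-247/22 + 453/4)**2 = (4489/44)**2 = 20151121/1936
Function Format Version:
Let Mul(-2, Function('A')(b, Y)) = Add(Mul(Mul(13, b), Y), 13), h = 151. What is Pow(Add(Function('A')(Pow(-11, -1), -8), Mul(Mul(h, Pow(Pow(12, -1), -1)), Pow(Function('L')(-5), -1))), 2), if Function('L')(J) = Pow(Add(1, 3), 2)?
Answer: Rational(20151121, 1936) ≈ 10409.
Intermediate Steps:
Function('L')(J) = 16 (Function('L')(J) = Pow(4, 2) = 16)
Function('A')(b, Y) = Add(Rational(-13, 2), Mul(Rational(-13, 2), Y, b)) (Function('A')(b, Y) = Mul(Rational(-1, 2), Add(Mul(Mul(13, b), Y), 13)) = Mul(Rational(-1, 2), Add(Mul(13, Y, b), 13)) = Mul(Rational(-1, 2), Add(13, Mul(13, Y, b))) = Add(Rational(-13, 2), Mul(Rational(-13, 2), Y, b)))
Pow(Add(Function('A')(Pow(-11, -1), -8), Mul(Mul(h, Pow(Pow(12, -1), -1)), Pow(Function('L')(-5), -1))), 2) = Pow(Add(Add(Rational(-13, 2), Mul(Rational(-13, 2), -8, Pow(-11, -1))), Mul(Mul(151, Pow(Pow(12, -1), -1)), Pow(16, -1))), 2) = Pow(Add(Add(Rational(-13, 2), Mul(Rational(-13, 2), -8, Rational(-1, 11))), Mul(Mul(151, Pow(Rational(1, 12), -1)), Rational(1, 16))), 2) = Pow(Add(Add(Rational(-13, 2), Rational(-52, 11)), Mul(Mul(151, 12), Rational(1, 16))), 2) = Pow(Add(Rational(-247, 22), Mul(1812, Rational(1, 16))), 2) = Pow(Add(Rational(-247, 22), Rational(453, 4)), 2) = Pow(Rational(4489, 44), 2) = Rational(20151121, 1936)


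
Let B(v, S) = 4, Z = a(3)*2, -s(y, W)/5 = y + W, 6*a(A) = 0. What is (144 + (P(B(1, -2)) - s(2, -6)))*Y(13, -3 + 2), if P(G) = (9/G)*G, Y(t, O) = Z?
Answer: 0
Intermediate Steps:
a(A) = 0 (a(A) = (⅙)*0 = 0)
s(y, W) = -5*W - 5*y (s(y, W) = -5*(y + W) = -5*(W + y) = -5*W - 5*y)
Z = 0 (Z = 0*2 = 0)
Y(t, O) = 0
P(G) = 9
(144 + (P(B(1, -2)) - s(2, -6)))*Y(13, -3 + 2) = (144 + (9 - (-5*(-6) - 5*2)))*0 = (144 + (9 - (30 - 10)))*0 = (144 + (9 - 1*20))*0 = (144 + (9 - 20))*0 = (144 - 11)*0 = 133*0 = 0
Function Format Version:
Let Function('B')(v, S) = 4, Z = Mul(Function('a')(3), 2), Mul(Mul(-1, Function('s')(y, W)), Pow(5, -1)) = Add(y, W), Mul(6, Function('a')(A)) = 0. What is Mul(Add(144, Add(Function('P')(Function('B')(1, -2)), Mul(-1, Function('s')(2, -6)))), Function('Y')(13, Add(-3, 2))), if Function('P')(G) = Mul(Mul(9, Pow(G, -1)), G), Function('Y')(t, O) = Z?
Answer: 0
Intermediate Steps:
Function('a')(A) = 0 (Function('a')(A) = Mul(Rational(1, 6), 0) = 0)
Function('s')(y, W) = Add(Mul(-5, W), Mul(-5, y)) (Function('s')(y, W) = Mul(-5, Add(y, W)) = Mul(-5, Add(W, y)) = Add(Mul(-5, W), Mul(-5, y)))
Z = 0 (Z = Mul(0, 2) = 0)
Function('Y')(t, O) = 0
Function('P')(G) = 9
Mul(Add(144, Add(Function('P')(Function('B')(1, -2)), Mul(-1, Function('s')(2, -6)))), Function('Y')(13, Add(-3, 2))) = Mul(Add(144, Add(9, Mul(-1, Add(Mul(-5, -6), Mul(-5, 2))))), 0) = Mul(Add(144, Add(9, Mul(-1, Add(30, -10)))), 0) = Mul(Add(144, Add(9, Mul(-1, 20))), 0) = Mul(Add(144, Add(9, -20)), 0) = Mul(Add(144, -11), 0) = Mul(133, 0) = 0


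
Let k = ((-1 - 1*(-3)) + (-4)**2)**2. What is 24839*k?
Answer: 8047836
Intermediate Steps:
k = 324 (k = ((-1 + 3) + 16)**2 = (2 + 16)**2 = 18**2 = 324)
24839*k = 24839*324 = 8047836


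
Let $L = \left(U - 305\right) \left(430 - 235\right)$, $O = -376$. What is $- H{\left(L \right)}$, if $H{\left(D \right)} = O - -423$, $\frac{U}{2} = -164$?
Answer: $-47$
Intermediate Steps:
$U = -328$ ($U = 2 \left(-164\right) = -328$)
$L = -123435$ ($L = \left(-328 - 305\right) \left(430 - 235\right) = \left(-633\right) 195 = -123435$)
$H{\left(D \right)} = 47$ ($H{\left(D \right)} = -376 - -423 = -376 + 423 = 47$)
$- H{\left(L \right)} = \left(-1\right) 47 = -47$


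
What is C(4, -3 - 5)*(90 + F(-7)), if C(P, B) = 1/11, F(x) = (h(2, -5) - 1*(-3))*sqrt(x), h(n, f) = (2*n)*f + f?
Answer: 90/11 - 2*I*sqrt(7) ≈ 8.1818 - 5.2915*I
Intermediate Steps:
h(n, f) = f + 2*f*n (h(n, f) = 2*f*n + f = f + 2*f*n)
F(x) = -22*sqrt(x) (F(x) = (-5*(1 + 2*2) - 1*(-3))*sqrt(x) = (-5*(1 + 4) + 3)*sqrt(x) = (-5*5 + 3)*sqrt(x) = (-25 + 3)*sqrt(x) = -22*sqrt(x))
C(P, B) = 1/11
C(4, -3 - 5)*(90 + F(-7)) = (90 - 22*I*sqrt(7))/11 = 90/11 - 2*I*sqrt(7)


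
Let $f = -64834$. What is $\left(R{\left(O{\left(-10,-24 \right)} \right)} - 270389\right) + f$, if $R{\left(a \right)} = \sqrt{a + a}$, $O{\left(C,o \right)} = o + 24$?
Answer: $-335223$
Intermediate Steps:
$O{\left(C,o \right)} = 24 + o$
$R{\left(a \right)} = \sqrt{2} \sqrt{a}$ ($R{\left(a \right)} = \sqrt{2 a} = \sqrt{2} \sqrt{a}$)
$\left(R{\left(O{\left(-10,-24 \right)} \right)} - 270389\right) + f = \left(\sqrt{2} \sqrt{24 - 24} - 270389\right) - 64834 = \left(\sqrt{2} \sqrt{0} - 270389\right) - 64834 = \left(\sqrt{2} \cdot 0 - 270389\right) - 64834 = \left(0 - 270389\right) - 64834 = -270389 - 64834 = -335223$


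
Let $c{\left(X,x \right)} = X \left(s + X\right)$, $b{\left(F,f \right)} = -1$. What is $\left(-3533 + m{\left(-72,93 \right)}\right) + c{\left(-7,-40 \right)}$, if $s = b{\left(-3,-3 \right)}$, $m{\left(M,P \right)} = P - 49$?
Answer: $-3433$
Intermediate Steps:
$m{\left(M,P \right)} = -49 + P$
$s = -1$
$c{\left(X,x \right)} = X \left(-1 + X\right)$
$\left(-3533 + m{\left(-72,93 \right)}\right) + c{\left(-7,-40 \right)} = \left(-3533 + \left(-49 + 93\right)\right) - 7 \left(-1 - 7\right) = \left(-3533 + 44\right) - -56 = -3489 + 56 = -3433$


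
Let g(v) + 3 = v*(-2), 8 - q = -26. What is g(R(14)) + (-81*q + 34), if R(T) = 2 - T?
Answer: -2699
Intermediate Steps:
q = 34 (q = 8 - 1*(-26) = 8 + 26 = 34)
g(v) = -3 - 2*v (g(v) = -3 + v*(-2) = -3 - 2*v)
g(R(14)) + (-81*q + 34) = (-3 - 2*(2 - 1*14)) + (-81*34 + 34) = (-3 - 2*(2 - 14)) + (-2754 + 34) = (-3 - 2*(-12)) - 2720 = (-3 + 24) - 2720 = 21 - 2720 = -2699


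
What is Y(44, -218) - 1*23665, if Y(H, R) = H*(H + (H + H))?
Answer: -17857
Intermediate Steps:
Y(H, R) = 3*H² (Y(H, R) = H*(H + 2*H) = H*(3*H) = 3*H²)
Y(44, -218) - 1*23665 = 3*44² - 1*23665 = 3*1936 - 23665 = 5808 - 23665 = -17857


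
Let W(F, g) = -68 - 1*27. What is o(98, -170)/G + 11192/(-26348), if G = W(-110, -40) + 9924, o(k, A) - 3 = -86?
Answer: -28048263/64743623 ≈ -0.43322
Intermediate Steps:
o(k, A) = -83 (o(k, A) = 3 - 86 = -83)
W(F, g) = -95 (W(F, g) = -68 - 27 = -95)
G = 9829 (G = -95 + 9924 = 9829)
o(98, -170)/G + 11192/(-26348) = -83/9829 + 11192/(-26348) = -83*1/9829 + 11192*(-1/26348) = -83/9829 - 2798/6587 = -28048263/64743623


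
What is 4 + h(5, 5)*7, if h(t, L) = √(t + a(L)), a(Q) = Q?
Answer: 4 + 7*√10 ≈ 26.136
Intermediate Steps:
h(t, L) = √(L + t) (h(t, L) = √(t + L) = √(L + t))
4 + h(5, 5)*7 = 4 + √(5 + 5)*7 = 4 + √10*7 = 4 + 7*√10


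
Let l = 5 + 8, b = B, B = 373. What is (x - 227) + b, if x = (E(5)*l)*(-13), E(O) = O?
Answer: -699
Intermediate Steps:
b = 373
l = 13
x = -845 (x = (5*13)*(-13) = 65*(-13) = -845)
(x - 227) + b = (-845 - 227) + 373 = -1072 + 373 = -699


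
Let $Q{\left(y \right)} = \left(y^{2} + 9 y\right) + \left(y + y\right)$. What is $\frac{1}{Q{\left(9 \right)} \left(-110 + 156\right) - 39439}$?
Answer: $- \frac{1}{31159} \approx -3.2093 \cdot 10^{-5}$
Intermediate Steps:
$Q{\left(y \right)} = y^{2} + 11 y$ ($Q{\left(y \right)} = \left(y^{2} + 9 y\right) + 2 y = y^{2} + 11 y$)
$\frac{1}{Q{\left(9 \right)} \left(-110 + 156\right) - 39439} = \frac{1}{9 \left(11 + 9\right) \left(-110 + 156\right) - 39439} = \frac{1}{9 \cdot 20 \cdot 46 - 39439} = \frac{1}{180 \cdot 46 - 39439} = \frac{1}{8280 - 39439} = \frac{1}{-31159} = - \frac{1}{31159}$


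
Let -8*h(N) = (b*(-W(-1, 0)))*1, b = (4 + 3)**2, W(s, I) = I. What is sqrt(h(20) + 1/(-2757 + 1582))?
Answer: I*sqrt(47)/235 ≈ 0.029173*I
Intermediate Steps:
b = 49 (b = 7**2 = 49)
h(N) = 0 (h(N) = -49*(-1*0)/8 = -49*0/8 = -0 = -1/8*0 = 0)
sqrt(h(20) + 1/(-2757 + 1582)) = sqrt(0 + 1/(-2757 + 1582)) = sqrt(0 + 1/(-1175)) = sqrt(0 - 1/1175) = sqrt(-1/1175) = I*sqrt(47)/235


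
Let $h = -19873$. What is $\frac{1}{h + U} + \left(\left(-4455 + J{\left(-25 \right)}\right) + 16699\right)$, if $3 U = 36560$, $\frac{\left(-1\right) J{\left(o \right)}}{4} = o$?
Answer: $\frac{284640293}{23059} \approx 12344.0$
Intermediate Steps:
$J{\left(o \right)} = - 4 o$
$U = \frac{36560}{3}$ ($U = \frac{1}{3} \cdot 36560 = \frac{36560}{3} \approx 12187.0$)
$\frac{1}{h + U} + \left(\left(-4455 + J{\left(-25 \right)}\right) + 16699\right) = \frac{1}{-19873 + \frac{36560}{3}} + \left(\left(-4455 - -100\right) + 16699\right) = \frac{1}{- \frac{23059}{3}} + \left(\left(-4455 + 100\right) + 16699\right) = - \frac{3}{23059} + \left(-4355 + 16699\right) = - \frac{3}{23059} + 12344 = \frac{284640293}{23059}$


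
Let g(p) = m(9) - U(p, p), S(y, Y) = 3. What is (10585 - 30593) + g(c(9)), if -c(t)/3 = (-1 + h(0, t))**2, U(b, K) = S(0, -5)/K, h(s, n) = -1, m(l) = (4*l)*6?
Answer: -79167/4 ≈ -19792.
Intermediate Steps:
m(l) = 24*l
U(b, K) = 3/K
c(t) = -12 (c(t) = -3*(-1 - 1)**2 = -3*(-2)**2 = -3*4 = -12)
g(p) = 216 - 3/p (g(p) = 24*9 - 3/p = 216 - 3/p)
(10585 - 30593) + g(c(9)) = (10585 - 30593) + (216 - 3/(-12)) = -20008 + (216 - 3*(-1/12)) = -20008 + (216 + 1/4) = -20008 + 865/4 = -79167/4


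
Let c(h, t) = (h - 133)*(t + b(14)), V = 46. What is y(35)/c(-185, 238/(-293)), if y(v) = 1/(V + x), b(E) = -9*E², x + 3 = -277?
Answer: -293/38477701080 ≈ -7.6148e-9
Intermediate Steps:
x = -280 (x = -3 - 277 = -280)
y(v) = -1/234 (y(v) = 1/(46 - 280) = 1/(-234) = -1/234)
c(h, t) = (-1764 + t)*(-133 + h) (c(h, t) = (h - 133)*(t - 9*14²) = (-133 + h)*(t - 9*196) = (-133 + h)*(t - 1764) = (-133 + h)*(-1764 + t) = (-1764 + t)*(-133 + h))
y(35)/c(-185, 238/(-293)) = -1/(234*(234612 - 1764*(-185) - 31654/(-293) - 44030/(-293))) = -1/(234*(234612 + 326340 - 31654*(-1)/293 - 44030*(-1)/293)) = -1/(234*(234612 + 326340 - 133*(-238/293) - 185*(-238/293))) = -1/(234*(234612 + 326340 + 31654/293 + 44030/293)) = -1/(234*164434620/293) = -1/234*293/164434620 = -293/38477701080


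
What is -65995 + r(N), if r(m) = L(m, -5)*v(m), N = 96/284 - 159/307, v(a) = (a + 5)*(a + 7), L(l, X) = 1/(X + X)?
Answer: -156781970541831/2375546045 ≈ -65998.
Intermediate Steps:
L(l, X) = 1/(2*X)
v(a) = (5 + a)*(7 + a)
N = -3921/21797 (N = 96*(1/284) - 159*1/307 = 24/71 - 159/307 = -3921/21797 ≈ -0.17989)
r(m) = -7/2 - 6*m/5 - m²/10 (r(m) = ((½)/(-5))*(35 + m² + 12*m) = ((½)*(-⅕))*(35 + m² + 12*m) = -(35 + m² + 12*m)/10 = -7/2 - 6*m/5 - m²/10)
-65995 + r(N) = -65995 + (-7/2 - 6/5*(-3921/21797) - (-3921/21797)²/10) = -65995 + (-7/2 + 23526/108985 - ⅒*15374241/475109209) = -65995 + (-7/2 + 23526/108985 - 15374241/4751092090) = -65995 - 7809302056/2375546045 = -156781970541831/2375546045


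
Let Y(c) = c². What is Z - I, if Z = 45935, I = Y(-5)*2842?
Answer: -25115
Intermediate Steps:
I = 71050 (I = (-5)²*2842 = 25*2842 = 71050)
Z - I = 45935 - 1*71050 = 45935 - 71050 = -25115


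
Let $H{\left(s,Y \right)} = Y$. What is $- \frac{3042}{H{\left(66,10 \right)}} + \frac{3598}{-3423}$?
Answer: $- \frac{746339}{2445} \approx -305.25$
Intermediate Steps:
$- \frac{3042}{H{\left(66,10 \right)}} + \frac{3598}{-3423} = - \frac{3042}{10} + \frac{3598}{-3423} = \left(-3042\right) \frac{1}{10} + 3598 \left(- \frac{1}{3423}\right) = - \frac{1521}{5} - \frac{514}{489} = - \frac{746339}{2445}$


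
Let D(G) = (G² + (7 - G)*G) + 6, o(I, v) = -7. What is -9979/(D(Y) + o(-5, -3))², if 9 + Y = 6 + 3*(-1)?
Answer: -9979/1849 ≈ -5.3970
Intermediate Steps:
Y = -6 (Y = -9 + (6 + 3*(-1)) = -9 + (6 - 3) = -9 + 3 = -6)
D(G) = 6 + G² + G*(7 - G) (D(G) = (G² + G*(7 - G)) + 6 = 6 + G² + G*(7 - G))
-9979/(D(Y) + o(-5, -3))² = -9979/((6 + 7*(-6)) - 7)² = -9979/((6 - 42) - 7)² = -9979/(-36 - 7)² = -9979/((-43)²) = -9979/1849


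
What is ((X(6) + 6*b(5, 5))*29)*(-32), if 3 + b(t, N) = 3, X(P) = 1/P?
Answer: -464/3 ≈ -154.67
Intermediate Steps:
X(P) = 1/P
b(t, N) = 0 (b(t, N) = -3 + 3 = 0)
((X(6) + 6*b(5, 5))*29)*(-32) = ((1/6 + 6*0)*29)*(-32) = ((⅙ + 0)*29)*(-32) = ((⅙)*29)*(-32) = (29/6)*(-32) = -464/3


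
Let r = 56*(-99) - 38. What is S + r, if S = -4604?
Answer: -10186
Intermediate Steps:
r = -5582 (r = -5544 - 38 = -5582)
S + r = -4604 - 5582 = -10186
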